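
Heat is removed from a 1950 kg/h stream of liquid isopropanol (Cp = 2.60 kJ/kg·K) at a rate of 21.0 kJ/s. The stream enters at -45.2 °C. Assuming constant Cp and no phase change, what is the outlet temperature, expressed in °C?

T_out = -60.1 °C

Q = 21.0 kJ/s = 75600 kJ/h
ΔT = Q/(ṁ·Cp) = 75600/(1950×2.60) = 14.911 K
T_out = -45.2 − 14.911 = -60.111 °C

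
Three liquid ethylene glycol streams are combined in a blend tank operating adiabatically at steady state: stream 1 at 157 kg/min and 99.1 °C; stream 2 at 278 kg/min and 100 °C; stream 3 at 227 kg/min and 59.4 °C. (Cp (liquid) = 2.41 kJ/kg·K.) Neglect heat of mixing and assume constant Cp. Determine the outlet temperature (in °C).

Adiabatic, steady state ⇒ Σ ṁᵢCp,ᵢ(T_out − Tᵢ) = 0
T_out = Σ ṁᵢCp,ᵢTᵢ / Σ ṁᵢCp,ᵢ
      = 136990 / 1595.4 = 85.865 °C

T_out = 85.9 °C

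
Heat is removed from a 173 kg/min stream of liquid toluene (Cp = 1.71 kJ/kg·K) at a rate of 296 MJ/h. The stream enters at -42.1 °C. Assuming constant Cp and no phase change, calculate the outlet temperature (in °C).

T_out = -58.8 °C

Q = 296 MJ/h = 4933.3 kJ/min
ΔT = Q/(ṁ·Cp) = 4933.3/(173×1.71) = 16.676 K
T_out = -42.1 − 16.676 = -58.776 °C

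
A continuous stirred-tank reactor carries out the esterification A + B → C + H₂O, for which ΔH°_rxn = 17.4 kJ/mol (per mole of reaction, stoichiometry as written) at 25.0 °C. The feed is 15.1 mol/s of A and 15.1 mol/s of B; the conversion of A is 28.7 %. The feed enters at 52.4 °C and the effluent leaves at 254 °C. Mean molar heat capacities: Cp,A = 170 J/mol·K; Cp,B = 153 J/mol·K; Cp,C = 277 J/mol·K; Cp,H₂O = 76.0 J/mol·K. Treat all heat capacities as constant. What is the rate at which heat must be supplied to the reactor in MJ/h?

Q_in = 3920 MJ/h

Extent of reaction ξ = 0.287 × 15.1 = 4.3337 mol/s
Reaction term: ξ·ΔH°_rxn = 4.3337 × 17.4 = 75.406 kJ/s
Sensible, feed 52.4→25 °C: -133.64 kJ/s
Outlet flows (mol/s): A 10.766, B 10.766, C 4.3337, H₂O 4.3337
Sensible, products 25→254 °C: 1146.7 kJ/s
Q = ΔH = 1088.4 kJ/s = 1088.4 kW
Heat supplied = 3918.4 MJ/h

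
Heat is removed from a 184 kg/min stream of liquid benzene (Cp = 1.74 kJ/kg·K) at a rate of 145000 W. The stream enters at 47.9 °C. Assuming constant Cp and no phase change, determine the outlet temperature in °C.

Q = 145000 W = 8700 kJ/min
ΔT = Q/(ṁ·Cp) = 8700/(184×1.74) = 27.174 K
T_out = 47.9 − 27.174 = 20.726 °C

T_out = 20.7 °C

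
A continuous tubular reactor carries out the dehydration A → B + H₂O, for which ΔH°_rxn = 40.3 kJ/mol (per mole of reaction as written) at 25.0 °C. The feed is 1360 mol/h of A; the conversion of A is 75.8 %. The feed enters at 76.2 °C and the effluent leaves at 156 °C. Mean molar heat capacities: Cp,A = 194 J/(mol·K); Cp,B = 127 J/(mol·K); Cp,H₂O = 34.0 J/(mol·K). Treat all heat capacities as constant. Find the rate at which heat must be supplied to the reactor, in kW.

Q_in = 16.2 kW

Extent of reaction ξ = 0.758 × 1360 = 1030.9 mol/h
Reaction term: ξ·ΔH°_rxn = 1030.9 × 40.3 = 41544 kJ/h
Sensible, feed 76.2→25 °C: -13509 kJ/h
Outlet flows (mol/h): A 329.12, B 1030.9, H₂O 1030.9
Sensible, products 25→156 °C: 30107 kJ/h
Q = ΔH = 58142 kJ/h = 16.151 kW
Heat supplied = 16.151 kW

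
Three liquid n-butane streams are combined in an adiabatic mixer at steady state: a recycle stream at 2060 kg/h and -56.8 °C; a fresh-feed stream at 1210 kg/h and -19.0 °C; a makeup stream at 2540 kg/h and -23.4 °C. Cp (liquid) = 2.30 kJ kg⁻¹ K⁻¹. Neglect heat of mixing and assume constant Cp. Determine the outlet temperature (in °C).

Energy balance with Q = 0: Σ ṁᵢCp,ᵢ(T_out − Tᵢ) = 0
T_out = Σ ṁᵢCp,ᵢTᵢ / Σ ṁᵢCp,ᵢ
      = -458700 / 13363 = -34.326 °C

T_out = -34.3 °C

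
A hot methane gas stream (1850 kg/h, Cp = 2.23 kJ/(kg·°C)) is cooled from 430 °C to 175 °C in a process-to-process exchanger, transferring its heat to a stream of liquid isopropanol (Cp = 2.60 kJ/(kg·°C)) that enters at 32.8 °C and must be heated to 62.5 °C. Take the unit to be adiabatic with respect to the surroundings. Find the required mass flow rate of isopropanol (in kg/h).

Heat released by hot stream: Q = 1850 × 2.23 × (430 − 175) = 1.052e+06 kJ/h
Energy balance on cold side (adiabatic exchanger): Q = ṁ_c·Cp_c·(T_c,out − T_c,in)
ṁ_c = 1.052e+06 / [2.60 × (62.5 − 32.8)] = 13623 kg/h

ṁ_c = 13600 kg/h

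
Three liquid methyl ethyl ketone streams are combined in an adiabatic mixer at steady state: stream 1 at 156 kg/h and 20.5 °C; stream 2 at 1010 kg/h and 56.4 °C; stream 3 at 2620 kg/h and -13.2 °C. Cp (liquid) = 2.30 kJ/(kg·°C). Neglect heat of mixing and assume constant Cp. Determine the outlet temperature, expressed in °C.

No heat crosses the boundary, so H_out = H_in.
Σ ṁᵢCp,ᵢTᵢ = 156×2.30×20.5 + 1010×2.30×56.4 + 2620×2.30×-13.2 = 58829
Σ ṁᵢCp,ᵢ = 156×2.30 + 1010×2.30 + 2620×2.30 = 8707.8
T_out = 58829 / 8707.8 = 6.7559 °C

T_out = 6.76 °C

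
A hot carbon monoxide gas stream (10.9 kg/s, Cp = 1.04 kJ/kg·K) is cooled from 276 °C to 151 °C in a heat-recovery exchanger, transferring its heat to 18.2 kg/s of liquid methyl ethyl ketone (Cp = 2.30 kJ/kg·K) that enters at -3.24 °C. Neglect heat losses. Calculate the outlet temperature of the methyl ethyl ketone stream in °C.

T_c,out = 30.6 °C

Heat released by hot stream: Q = 10.9 × 1.04 × (276 − 151) = 1417 kJ/s
Energy balance on cold side (adiabatic exchanger): Q = ṁ_c·Cp_c·(T_c,out − T_c,in)
T_c,out = -3.24 + 1417/(18.2 × 2.30) = 30.611 °C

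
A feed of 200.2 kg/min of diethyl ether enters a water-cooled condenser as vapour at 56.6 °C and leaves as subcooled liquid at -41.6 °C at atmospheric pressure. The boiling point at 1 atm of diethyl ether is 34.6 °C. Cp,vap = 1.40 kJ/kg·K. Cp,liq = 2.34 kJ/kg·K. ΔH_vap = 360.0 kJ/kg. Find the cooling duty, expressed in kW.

Q_c = 1900 kW

vapour 56.6→34.6 °C: -30.8 kJ/kg
condensation at 34.6 °C: -360 kJ/kg
liquid 34.6→-41.6 °C: -178.31 kJ/kg
Δh = -30.8 + -360 + -178.31 = -569.11 kJ/kg
Q = ṁ·Δh = 200.2 kg/min × -569.11 kJ/kg = -113940 kJ/min
|Q| = 1898.9 kW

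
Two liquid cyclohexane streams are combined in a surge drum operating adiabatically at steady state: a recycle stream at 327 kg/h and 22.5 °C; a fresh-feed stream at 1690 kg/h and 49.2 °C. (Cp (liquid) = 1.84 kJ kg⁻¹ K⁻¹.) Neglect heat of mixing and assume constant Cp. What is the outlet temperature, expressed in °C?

Energy balance with Q = 0: Σ ṁᵢCp,ᵢ(T_out − Tᵢ) = 0
Σ ṁᵢCp,ᵢTᵢ = 327×1.84×22.5 + 1690×1.84×49.2 = 166530
Σ ṁᵢCp,ᵢ = 327×1.84 + 1690×1.84 = 3711.3
T_out = 166530 / 3711.3 = 44.871 °C

T_out = 44.9 °C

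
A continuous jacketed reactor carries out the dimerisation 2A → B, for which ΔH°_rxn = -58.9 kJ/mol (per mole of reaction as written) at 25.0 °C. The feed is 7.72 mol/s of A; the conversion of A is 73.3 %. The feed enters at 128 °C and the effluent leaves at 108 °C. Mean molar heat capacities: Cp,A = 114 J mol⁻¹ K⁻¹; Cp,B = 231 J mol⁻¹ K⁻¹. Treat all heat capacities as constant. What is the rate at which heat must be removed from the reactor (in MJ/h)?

Extent of reaction ξ = 0.733 × 7.72 / 2 = 2.8294 mol/s
Reaction term: ξ·ΔH°_rxn = 2.8294 × -58.9 = -166.65 kJ/s
Sensible, feed 128→25 °C: -90.648 kJ/s
Outlet flows (mol/s): A 2.0612, B 2.8294
Sensible, products 25→108 °C: 73.751 kJ/s
Q = ΔH = -183.55 kJ/s = -183.55 kW
Heat removed = 660.77 MJ/h

Q_out = 661 MJ/h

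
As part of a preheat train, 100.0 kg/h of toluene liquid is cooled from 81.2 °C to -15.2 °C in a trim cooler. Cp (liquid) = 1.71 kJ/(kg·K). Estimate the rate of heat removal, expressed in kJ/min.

Q = ṁ·Cp·ΔT = 100.0 × 1.71 × (-15.2 − 81.2) = -16484 kJ/h
Converting: 16484 / 3600 s = 4.579 kW
Cooling duty = 274.74 kJ/min

Q_c = 275 kJ/min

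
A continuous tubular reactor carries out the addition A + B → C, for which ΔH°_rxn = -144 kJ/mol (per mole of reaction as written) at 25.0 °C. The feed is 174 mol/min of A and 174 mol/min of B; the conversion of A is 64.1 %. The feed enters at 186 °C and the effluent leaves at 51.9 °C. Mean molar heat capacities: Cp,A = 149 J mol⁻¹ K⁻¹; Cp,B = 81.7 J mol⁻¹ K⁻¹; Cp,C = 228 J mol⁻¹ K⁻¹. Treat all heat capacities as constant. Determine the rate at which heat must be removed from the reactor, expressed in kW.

Q_out = 358 kW

Extent of reaction ξ = 0.641 × 174 = 111.53 mol/min
Reaction term: ξ·ΔH°_rxn = 111.53 × -144 = -16061 kJ/min
Sensible, feed 186→25 °C: -6462.8 kJ/min
Outlet flows (mol/min): A 62.466, B 62.466, C 111.53
Sensible, products 25→51.9 °C: 1071.7 kJ/min
Q = ΔH = -21452 kJ/min = -357.53 kW
Heat removed = 357.53 kW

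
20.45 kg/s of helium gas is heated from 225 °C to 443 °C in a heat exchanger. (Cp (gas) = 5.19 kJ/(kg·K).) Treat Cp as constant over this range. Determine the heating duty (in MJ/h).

Q = ṁ·Cp·ΔT = 20.45 × 5.19 × (443 − 225) = 23138 kJ/s
Heating duty = 83295 MJ/h

Q = 83300 MJ/h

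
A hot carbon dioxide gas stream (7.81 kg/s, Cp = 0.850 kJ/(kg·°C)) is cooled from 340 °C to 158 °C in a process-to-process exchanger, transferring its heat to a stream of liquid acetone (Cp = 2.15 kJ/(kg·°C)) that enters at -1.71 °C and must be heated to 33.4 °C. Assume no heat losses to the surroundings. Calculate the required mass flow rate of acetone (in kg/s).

Heat released by hot stream: Q = 7.81 × 0.850 × (340 − 158) = 1208.2 kJ/s
Energy balance on cold side (adiabatic exchanger): Q = ṁ_c·Cp_c·(T_c,out − T_c,in)
ṁ_c = 1208.2 / [2.15 × (33.4 − -1.71)] = 16.006 kg/s

ṁ_c = 16.0 kg/s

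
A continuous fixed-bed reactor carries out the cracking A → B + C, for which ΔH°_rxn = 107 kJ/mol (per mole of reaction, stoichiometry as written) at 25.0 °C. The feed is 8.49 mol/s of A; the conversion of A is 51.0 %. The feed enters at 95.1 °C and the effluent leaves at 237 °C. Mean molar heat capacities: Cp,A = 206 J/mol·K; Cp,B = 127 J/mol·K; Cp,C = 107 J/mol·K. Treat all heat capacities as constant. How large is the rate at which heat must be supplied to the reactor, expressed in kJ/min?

Extent of reaction ξ = 0.510 × 8.49 = 4.3299 mol/s
Reaction term: ξ·ΔH°_rxn = 4.3299 × 107 = 463.3 kJ/s
Sensible, feed 95.1→25 °C: -122.6 kJ/s
Outlet flows (mol/s): A 4.1601, B 4.3299, C 4.3299
Sensible, products 25→237 °C: 396.48 kJ/s
Q = ΔH = 737.18 kJ/s = 737.18 kW
Heat supplied = 44231 kJ/min

Q_in = 44200 kJ/min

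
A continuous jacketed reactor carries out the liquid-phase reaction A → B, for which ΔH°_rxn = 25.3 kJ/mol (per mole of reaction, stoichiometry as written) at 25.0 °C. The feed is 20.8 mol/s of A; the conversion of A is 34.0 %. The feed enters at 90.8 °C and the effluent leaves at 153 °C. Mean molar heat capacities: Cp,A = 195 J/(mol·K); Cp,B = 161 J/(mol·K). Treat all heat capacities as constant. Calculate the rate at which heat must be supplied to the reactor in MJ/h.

Extent of reaction ξ = 0.340 × 20.8 = 7.072 mol/s
Reaction term: ξ·ΔH°_rxn = 7.072 × 25.3 = 178.92 kJ/s
Sensible, feed 90.8→25 °C: -266.88 kJ/s
Outlet flows (mol/s): A 13.728, B 7.072
Sensible, products 25→153 °C: 488.39 kJ/s
Q = ΔH = 400.43 kJ/s = 400.43 kW
Heat supplied = 1441.5 MJ/h

Q_in = 1440 MJ/h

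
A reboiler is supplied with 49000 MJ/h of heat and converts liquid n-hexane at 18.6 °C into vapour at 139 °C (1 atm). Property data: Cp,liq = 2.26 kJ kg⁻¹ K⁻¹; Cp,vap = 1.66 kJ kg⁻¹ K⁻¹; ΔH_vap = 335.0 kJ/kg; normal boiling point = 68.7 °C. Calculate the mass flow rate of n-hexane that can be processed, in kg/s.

Δh = 2.26×(68.7−18.6) + 335.0 + 1.66×(139−68.7) = 564.92 kJ/kg
Q = 49000 MJ/h = 13611 kJ/s = 13611 kJ/s
ṁ = Q/Δh = 13611 / 564.92 = 24.094 kg/s

ṁ = 24.1 kg/s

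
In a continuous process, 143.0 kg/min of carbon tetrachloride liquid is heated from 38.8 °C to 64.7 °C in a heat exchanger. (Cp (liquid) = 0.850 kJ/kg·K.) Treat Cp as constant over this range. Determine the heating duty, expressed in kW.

Q = ṁ·Cp·ΔT = 143.0 × 0.850 × (64.7 − 38.8) = 3148.1 kJ/min
Converting: 3148.1 / 60 s = 52.469 kW

Q = 52.5 kW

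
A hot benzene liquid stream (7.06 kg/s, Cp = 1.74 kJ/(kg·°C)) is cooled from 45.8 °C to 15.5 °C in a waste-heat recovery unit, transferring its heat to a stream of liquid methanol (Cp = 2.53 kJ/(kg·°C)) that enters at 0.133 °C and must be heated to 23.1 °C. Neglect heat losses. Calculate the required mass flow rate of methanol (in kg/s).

ṁ_c = 6.41 kg/s

Heat released by hot stream: Q = 7.06 × 1.74 × (45.8 − 15.5) = 372.22 kJ/s
Energy balance on cold side (adiabatic exchanger): Q = ṁ_c·Cp_c·(T_c,out − T_c,in)
ṁ_c = 372.22 / [2.53 × (23.1 − 0.133)] = 6.4058 kg/s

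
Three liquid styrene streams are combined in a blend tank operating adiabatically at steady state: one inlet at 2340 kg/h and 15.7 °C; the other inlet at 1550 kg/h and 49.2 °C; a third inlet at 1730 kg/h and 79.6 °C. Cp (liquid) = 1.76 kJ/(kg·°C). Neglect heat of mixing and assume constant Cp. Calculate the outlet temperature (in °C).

T_out = 44.6 °C

Adiabatic, steady state ⇒ Σ ṁᵢCp,ᵢ(T_out − Tᵢ) = 0
Σ ṁᵢCp,ᵢTᵢ = 2340×1.76×15.7 + 1550×1.76×49.2 + 1730×1.76×79.6 = 441240
Σ ṁᵢCp,ᵢ = 2340×1.76 + 1550×1.76 + 1730×1.76 = 9891.2
T_out = 441240 / 9891.2 = 44.61 °C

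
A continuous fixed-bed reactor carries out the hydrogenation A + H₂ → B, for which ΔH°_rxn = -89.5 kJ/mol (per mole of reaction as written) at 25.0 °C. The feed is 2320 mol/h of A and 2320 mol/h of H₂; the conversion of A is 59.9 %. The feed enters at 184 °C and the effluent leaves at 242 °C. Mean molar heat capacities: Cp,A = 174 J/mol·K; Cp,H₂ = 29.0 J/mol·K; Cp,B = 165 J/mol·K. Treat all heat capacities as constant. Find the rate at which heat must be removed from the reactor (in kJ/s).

Q_out = 30.1 kJ/s

Extent of reaction ξ = 0.599 × 2320 = 1389.7 mol/h
Reaction term: ξ·ΔH°_rxn = 1389.7 × -89.5 = -124380 kJ/h
Sensible, feed 184→25 °C: -74883 kJ/h
Outlet flows (mol/h): A 930.32, H₂ 930.32, B 1389.7
Sensible, products 25→242 °C: 90739 kJ/h
Q = ΔH = -108520 kJ/h = -30.144 kW
Heat removed = 30.144 kJ/s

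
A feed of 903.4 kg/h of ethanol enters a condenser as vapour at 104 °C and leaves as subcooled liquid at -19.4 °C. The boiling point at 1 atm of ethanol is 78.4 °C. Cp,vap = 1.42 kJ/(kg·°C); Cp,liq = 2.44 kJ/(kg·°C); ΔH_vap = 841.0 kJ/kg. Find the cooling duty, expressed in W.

Q_c = 280000 W

vapour 104→78.4 °C: -36.352 kJ/kg
condensation at 78.4 °C: -841 kJ/kg
liquid 78.4→-19.4 °C: -238.63 kJ/kg
Δh = -36.352 + -841 + -238.63 = -1116 kJ/kg
Q = ṁ·Δh = 903.4 kg/h × -1116 kJ/kg = -1.0082e+06 kJ/h
|Q| = 280.05 kW = 280050 W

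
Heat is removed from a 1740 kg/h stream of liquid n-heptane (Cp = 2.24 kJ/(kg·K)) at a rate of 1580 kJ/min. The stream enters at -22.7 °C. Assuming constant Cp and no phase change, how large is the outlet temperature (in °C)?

Q = 1580 kJ/min = 94800 kJ/h
ΔT = Q/(ṁ·Cp) = 94800/(1740×2.24) = 24.323 K
T_out = -22.7 − 24.323 = -47.023 °C

T_out = -47.0 °C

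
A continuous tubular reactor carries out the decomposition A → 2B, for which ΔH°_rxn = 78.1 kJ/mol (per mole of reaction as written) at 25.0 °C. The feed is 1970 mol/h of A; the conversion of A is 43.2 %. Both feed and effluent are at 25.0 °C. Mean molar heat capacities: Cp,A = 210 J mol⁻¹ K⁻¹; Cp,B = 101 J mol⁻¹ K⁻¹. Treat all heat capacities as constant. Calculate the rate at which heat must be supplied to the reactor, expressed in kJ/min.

Q_in = 1110 kJ/min

Extent of reaction ξ = 0.432 × 1970 = 851.04 mol/h
Reaction term: ξ·ΔH°_rxn = 851.04 × 78.1 = 66466 kJ/h
Q = ΔH = 66466 kJ/h = 18.463 kW
Heat supplied = 1107.8 kJ/min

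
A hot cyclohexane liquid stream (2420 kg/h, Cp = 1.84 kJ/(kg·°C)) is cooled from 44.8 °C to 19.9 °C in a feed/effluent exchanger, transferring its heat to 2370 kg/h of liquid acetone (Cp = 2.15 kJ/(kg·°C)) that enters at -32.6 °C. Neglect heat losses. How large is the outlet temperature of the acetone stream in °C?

T_c,out = -10.8 °C

Heat released by hot stream: Q = 2420 × 1.84 × (44.8 − 19.9) = 110870 kJ/h
Energy balance on cold side (adiabatic exchanger): Q = ṁ_c·Cp_c·(T_c,out − T_c,in)
T_c,out = -32.6 + 110870/(2370 × 2.15) = -10.841 °C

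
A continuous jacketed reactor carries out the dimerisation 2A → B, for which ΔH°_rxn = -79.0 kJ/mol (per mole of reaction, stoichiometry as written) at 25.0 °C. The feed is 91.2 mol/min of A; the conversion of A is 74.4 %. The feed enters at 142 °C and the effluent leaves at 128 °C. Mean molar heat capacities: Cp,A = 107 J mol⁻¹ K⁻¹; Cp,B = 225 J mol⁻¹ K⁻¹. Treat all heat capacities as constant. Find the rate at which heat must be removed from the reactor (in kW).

Q_out = 46.3 kW

Extent of reaction ξ = 0.744 × 91.2 / 2 = 33.926 mol/min
Reaction term: ξ·ΔH°_rxn = 33.926 × -79.0 = -2680.2 kJ/min
Sensible, feed 142→25 °C: -1141.7 kJ/min
Outlet flows (mol/min): A 23.347, B 33.926
Sensible, products 25→128 °C: 1043.6 kJ/min
Q = ΔH = -2778.4 kJ/min = -46.306 kW
Heat removed = 46.306 kW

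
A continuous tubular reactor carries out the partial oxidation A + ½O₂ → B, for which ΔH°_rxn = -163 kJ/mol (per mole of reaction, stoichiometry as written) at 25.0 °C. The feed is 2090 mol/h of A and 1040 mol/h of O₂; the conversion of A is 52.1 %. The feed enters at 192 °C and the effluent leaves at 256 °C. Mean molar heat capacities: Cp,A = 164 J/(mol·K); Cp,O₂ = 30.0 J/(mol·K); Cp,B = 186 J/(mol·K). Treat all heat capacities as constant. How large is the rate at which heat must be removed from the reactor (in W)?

Q_out = 42200 W

Extent of reaction ξ = 0.521 × 2090 = 1088.9 mol/h
Reaction term: ξ·ΔH°_rxn = 1088.9 × -163 = -177490 kJ/h
Sensible, feed 192→25 °C: -62451 kJ/h
Outlet flows (mol/h): A 1001.1, O₂ 495.55, B 1088.9
Sensible, products 25→256 °C: 88145 kJ/h
Q = ΔH = -151790 kJ/h = -42.165 kW
Heat removed = 42165 W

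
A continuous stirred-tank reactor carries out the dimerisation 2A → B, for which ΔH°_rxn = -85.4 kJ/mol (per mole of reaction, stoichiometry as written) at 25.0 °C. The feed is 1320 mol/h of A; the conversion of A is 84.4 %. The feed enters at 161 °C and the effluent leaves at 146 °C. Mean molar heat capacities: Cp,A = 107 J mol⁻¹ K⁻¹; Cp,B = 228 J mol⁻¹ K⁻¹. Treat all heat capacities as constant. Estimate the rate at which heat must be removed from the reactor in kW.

Q_out = 13.5 kW

Extent of reaction ξ = 0.844 × 1320 / 2 = 557.04 mol/h
Reaction term: ξ·ΔH°_rxn = 557.04 × -85.4 = -47571 kJ/h
Sensible, feed 161→25 °C: -19209 kJ/h
Outlet flows (mol/h): A 205.92, B 557.04
Sensible, products 25→146 °C: 18034 kJ/h
Q = ΔH = -48746 kJ/h = -13.541 kW
Heat removed = 13.541 kW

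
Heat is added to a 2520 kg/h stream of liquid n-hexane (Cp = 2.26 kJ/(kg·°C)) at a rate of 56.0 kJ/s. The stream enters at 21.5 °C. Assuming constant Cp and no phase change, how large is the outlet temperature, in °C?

Q = 56.0 kJ/s = 201600 kJ/h
ΔT = Q/(ṁ·Cp) = 201600/(2520×2.26) = 35.398 K
T_out = 21.5 + 35.398 = 56.898 °C

T_out = 56.9 °C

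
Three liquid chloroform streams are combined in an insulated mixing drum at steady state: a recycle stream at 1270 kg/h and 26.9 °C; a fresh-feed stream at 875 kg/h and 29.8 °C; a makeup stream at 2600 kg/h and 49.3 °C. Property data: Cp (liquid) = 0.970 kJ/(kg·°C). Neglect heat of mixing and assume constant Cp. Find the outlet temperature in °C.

No heat crosses the boundary, so H_out = H_in.
T_out = Σ ṁᵢCp,ᵢTᵢ / Σ ṁᵢCp,ᵢ
      = 182770 / 4602.6 = 39.709 °C

T_out = 39.7 °C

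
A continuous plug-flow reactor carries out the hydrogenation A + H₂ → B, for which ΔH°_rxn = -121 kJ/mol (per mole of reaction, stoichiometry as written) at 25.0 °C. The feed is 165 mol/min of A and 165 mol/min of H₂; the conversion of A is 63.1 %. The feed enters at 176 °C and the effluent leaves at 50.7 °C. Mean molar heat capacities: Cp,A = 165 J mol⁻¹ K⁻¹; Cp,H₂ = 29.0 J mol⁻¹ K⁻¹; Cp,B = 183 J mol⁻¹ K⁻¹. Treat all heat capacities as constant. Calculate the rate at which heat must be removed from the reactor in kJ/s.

Extent of reaction ξ = 0.631 × 165 = 104.11 mol/min
Reaction term: ξ·ΔH°_rxn = 104.11 × -121 = -12598 kJ/min
Sensible, feed 176→25 °C: -4833.5 kJ/min
Outlet flows (mol/min): A 60.885, H₂ 60.885, B 104.11
Sensible, products 25→50.7 °C: 793.22 kJ/min
Q = ΔH = -16638 kJ/min = -277.3 kW
Heat removed = 277.3 kJ/s

Q_out = 277 kJ/s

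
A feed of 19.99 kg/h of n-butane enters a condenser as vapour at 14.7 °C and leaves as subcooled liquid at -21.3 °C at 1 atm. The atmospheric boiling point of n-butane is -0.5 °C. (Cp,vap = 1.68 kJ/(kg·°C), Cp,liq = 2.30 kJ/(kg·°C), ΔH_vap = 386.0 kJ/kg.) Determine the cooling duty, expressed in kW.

vapour 14.7→-0.5 °C: -25.536 kJ/kg
condensation at -0.5 °C: -386 kJ/kg
liquid -0.5→-21.3 °C: -47.84 kJ/kg
Δh = -25.536 + -386 + -47.84 = -459.38 kJ/kg
Q = ṁ·Δh = 19.99 kg/h × -459.38 kJ/kg = -9182.9 kJ/h
|Q| = 2.5508 kW

Q_c = 2.55 kW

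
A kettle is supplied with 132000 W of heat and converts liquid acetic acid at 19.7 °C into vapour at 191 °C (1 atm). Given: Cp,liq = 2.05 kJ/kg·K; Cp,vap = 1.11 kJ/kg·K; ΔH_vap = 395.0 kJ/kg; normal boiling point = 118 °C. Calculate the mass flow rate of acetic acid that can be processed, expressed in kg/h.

ṁ = 701 kg/h

Δh = 2.05×(118−19.7) + 395.0 + 1.11×(191−118) = 677.54 kJ/kg
Q = 132000 W = 132 kJ/s = 475200 kJ/h
ṁ = Q/Δh = 475200 / 677.54 = 701.36 kg/h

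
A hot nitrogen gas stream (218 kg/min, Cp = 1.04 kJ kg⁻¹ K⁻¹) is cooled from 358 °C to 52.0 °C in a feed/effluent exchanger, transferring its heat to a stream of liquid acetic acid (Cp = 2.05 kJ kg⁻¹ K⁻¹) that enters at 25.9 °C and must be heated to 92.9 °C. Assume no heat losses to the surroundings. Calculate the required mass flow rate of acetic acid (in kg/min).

ṁ_c = 505 kg/min

Heat released by hot stream: Q = 218 × 1.04 × (358 − 52.0) = 69376 kJ/min
Energy balance on cold side (adiabatic exchanger): Q = ṁ_c·Cp_c·(T_c,out − T_c,in)
ṁ_c = 69376 / [2.05 × (92.9 − 25.9)] = 505.11 kg/min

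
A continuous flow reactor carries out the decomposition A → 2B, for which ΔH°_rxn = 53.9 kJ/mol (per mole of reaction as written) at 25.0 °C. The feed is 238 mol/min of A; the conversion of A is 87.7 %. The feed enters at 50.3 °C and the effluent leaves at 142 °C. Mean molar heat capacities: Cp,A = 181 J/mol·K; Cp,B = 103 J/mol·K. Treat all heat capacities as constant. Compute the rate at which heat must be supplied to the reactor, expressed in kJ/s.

Extent of reaction ξ = 0.877 × 238 = 208.73 mol/min
Reaction term: ξ·ΔH°_rxn = 208.73 × 53.9 = 11250 kJ/min
Sensible, feed 50.3→25 °C: -1089.9 kJ/min
Outlet flows (mol/min): A 29.274, B 417.45
Sensible, products 25→142 °C: 5650.6 kJ/min
Q = ΔH = 15811 kJ/min = 263.52 kW
Heat supplied = 263.52 kJ/s

Q_in = 264 kJ/s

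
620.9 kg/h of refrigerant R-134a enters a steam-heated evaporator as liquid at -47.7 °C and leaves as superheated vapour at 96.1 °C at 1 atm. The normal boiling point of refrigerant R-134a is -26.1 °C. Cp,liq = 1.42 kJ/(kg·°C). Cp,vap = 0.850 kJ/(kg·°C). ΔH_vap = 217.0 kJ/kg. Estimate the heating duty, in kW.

liquid -47.7→-26.1 °C: 30.672 kJ/kg
vaporisation at -26.1 °C: 217 kJ/kg
vapour -26.1→96.1 °C: 103.87 kJ/kg
Δh = 30.672 + 217 + 103.87 = 351.54 kJ/kg
Q = ṁ·Δh = 620.9 kg/h × 351.54 kJ/kg = 218270 kJ/h
|Q| = 60.631 kW

Q = 60.6 kW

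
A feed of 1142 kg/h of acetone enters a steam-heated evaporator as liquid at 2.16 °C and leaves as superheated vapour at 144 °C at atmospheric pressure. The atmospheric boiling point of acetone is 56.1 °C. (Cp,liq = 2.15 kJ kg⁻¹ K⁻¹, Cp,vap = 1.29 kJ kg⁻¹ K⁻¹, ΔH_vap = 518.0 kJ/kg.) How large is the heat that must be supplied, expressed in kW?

Q = 237 kW

liquid 2.16→56.1 °C: 115.97 kJ/kg
vaporisation at 56.1 °C: 518 kJ/kg
vapour 56.1→144 °C: 113.39 kJ/kg
Δh = 115.97 + 518 + 113.39 = 747.36 kJ/kg
Q = ṁ·Δh = 1142 kg/h × 747.36 kJ/kg = 853490 kJ/h
|Q| = 237.08 kW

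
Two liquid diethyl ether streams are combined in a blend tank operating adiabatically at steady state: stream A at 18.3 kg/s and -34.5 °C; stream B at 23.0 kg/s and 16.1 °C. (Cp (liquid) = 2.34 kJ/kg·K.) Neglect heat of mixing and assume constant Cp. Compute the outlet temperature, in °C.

T_out = -6.32 °C

Energy balance with Q = 0: Σ ṁᵢCp,ᵢ(T_out − Tᵢ) = 0
T_out = Σ ṁᵢCp,ᵢTᵢ / Σ ṁᵢCp,ᵢ
      = -610.86 / 96.642 = -6.3208 °C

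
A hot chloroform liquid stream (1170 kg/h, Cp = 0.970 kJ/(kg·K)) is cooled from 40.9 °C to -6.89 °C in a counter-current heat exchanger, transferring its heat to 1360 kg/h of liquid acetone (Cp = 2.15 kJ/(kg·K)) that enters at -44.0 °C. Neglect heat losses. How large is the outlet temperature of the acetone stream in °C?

T_c,out = -25.5 °C

Heat released by hot stream: Q = 1170 × 0.970 × (40.9 − -6.89) = 54237 kJ/h
Energy balance on cold side (adiabatic exchanger): Q = ṁ_c·Cp_c·(T_c,out − T_c,in)
T_c,out = -44.0 + 54237/(1360 × 2.15) = -25.451 °C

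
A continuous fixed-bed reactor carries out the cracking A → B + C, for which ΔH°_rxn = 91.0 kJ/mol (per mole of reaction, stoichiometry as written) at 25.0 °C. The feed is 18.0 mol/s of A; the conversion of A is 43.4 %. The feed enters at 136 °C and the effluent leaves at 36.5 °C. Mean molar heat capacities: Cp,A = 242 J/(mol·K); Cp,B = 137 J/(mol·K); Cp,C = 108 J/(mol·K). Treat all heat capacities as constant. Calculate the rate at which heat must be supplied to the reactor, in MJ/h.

Extent of reaction ξ = 0.434 × 18.0 = 7.812 mol/s
Reaction term: ξ·ΔH°_rxn = 7.812 × 91.0 = 710.89 kJ/s
Sensible, feed 136→25 °C: -483.52 kJ/s
Outlet flows (mol/s): A 10.188, B 7.812, C 7.812
Sensible, products 25→36.5 °C: 50.364 kJ/s
Q = ΔH = 277.74 kJ/s = 277.74 kW
Heat supplied = 999.86 MJ/h

Q_in = 1000 MJ/h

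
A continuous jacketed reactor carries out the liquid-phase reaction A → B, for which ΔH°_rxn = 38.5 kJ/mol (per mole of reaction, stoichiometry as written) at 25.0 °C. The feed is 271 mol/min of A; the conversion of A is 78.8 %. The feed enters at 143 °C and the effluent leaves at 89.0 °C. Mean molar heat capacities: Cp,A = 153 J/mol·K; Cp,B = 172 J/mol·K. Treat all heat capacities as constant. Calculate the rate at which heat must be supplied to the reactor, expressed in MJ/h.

Extent of reaction ξ = 0.788 × 271 = 213.55 mol/min
Reaction term: ξ·ΔH°_rxn = 213.55 × 38.5 = 8221.6 kJ/min
Sensible, feed 143→25 °C: -4892.6 kJ/min
Outlet flows (mol/min): A 57.452, B 213.55
Sensible, products 25→89.0 °C: 2913.3 kJ/min
Q = ΔH = 6242.3 kJ/min = 104.04 kW
Heat supplied = 374.54 MJ/h

Q_in = 375 MJ/h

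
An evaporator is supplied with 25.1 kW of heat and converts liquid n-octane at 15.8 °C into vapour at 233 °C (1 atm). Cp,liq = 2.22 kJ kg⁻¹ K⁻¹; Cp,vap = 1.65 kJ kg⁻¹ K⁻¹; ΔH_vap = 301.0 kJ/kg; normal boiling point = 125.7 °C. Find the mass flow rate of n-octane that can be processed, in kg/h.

ṁ = 125 kg/h

Δh = 2.22×(125.7−15.8) + 301.0 + 1.65×(233−125.7) = 722.02 kJ/kg
Q = 25.1 kW = 25.1 kJ/s = 90360 kJ/h
ṁ = Q/Δh = 90360 / 722.02 = 125.15 kg/h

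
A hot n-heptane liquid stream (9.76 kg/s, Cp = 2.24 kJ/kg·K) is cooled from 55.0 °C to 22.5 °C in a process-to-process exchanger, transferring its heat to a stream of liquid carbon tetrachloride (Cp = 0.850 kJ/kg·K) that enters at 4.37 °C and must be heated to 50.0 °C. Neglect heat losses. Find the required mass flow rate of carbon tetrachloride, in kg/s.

ṁ_c = 18.3 kg/s

Heat released by hot stream: Q = 9.76 × 2.24 × (55.0 − 22.5) = 710.53 kJ/s
Energy balance on cold side (adiabatic exchanger): Q = ṁ_c·Cp_c·(T_c,out − T_c,in)
ṁ_c = 710.53 / [0.850 × (50.0 − 4.37)] = 18.319 kg/s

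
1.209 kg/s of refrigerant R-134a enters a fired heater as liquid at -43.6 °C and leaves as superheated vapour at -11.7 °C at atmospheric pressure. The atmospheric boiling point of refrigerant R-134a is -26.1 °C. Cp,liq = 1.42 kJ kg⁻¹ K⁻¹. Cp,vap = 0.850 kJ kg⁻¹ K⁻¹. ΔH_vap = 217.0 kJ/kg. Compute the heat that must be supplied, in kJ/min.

Q = 18400 kJ/min

liquid -43.6→-26.1 °C: 24.85 kJ/kg
vaporisation at -26.1 °C: 217 kJ/kg
vapour -26.1→-11.7 °C: 12.24 kJ/kg
Δh = 24.85 + 217 + 12.24 = 254.09 kJ/kg
Q = ṁ·Δh = 1.209 kg/s × 254.09 kJ/kg = 307.19 kJ/s
|Q| = 307.19 kW = 18432 kJ/min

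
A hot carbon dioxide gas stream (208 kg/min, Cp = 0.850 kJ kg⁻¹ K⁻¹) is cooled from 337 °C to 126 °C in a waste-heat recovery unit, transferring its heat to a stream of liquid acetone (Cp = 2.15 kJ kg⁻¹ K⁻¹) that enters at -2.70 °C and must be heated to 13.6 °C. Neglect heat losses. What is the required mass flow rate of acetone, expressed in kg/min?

ṁ_c = 1060 kg/min

Heat released by hot stream: Q = 208 × 0.850 × (337 − 126) = 37305 kJ/min
Energy balance on cold side (adiabatic exchanger): Q = ṁ_c·Cp_c·(T_c,out − T_c,in)
ṁ_c = 37305 / [2.15 × (13.6 − -2.70)] = 1064.5 kg/min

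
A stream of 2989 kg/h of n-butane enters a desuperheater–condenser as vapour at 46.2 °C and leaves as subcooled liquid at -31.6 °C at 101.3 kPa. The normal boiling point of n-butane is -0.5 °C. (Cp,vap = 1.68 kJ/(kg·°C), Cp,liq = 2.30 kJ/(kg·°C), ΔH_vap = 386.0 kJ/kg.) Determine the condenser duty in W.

Q_c = 445000 W

vapour 46.2→-0.5 °C: -78.456 kJ/kg
condensation at -0.5 °C: -386 kJ/kg
liquid -0.5→-31.6 °C: -71.53 kJ/kg
Δh = -78.456 + -386 + -71.53 = -535.99 kJ/kg
Q = ṁ·Δh = 2989 kg/h × -535.99 kJ/kg = -1.6021e+06 kJ/h
|Q| = 445.02 kW = 445020 W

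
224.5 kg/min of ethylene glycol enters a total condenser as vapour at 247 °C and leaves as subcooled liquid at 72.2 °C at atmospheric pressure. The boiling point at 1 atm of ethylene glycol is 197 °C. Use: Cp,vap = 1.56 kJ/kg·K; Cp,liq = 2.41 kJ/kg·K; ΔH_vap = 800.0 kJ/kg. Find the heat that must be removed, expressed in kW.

vapour 247→197 °C: -78 kJ/kg
condensation at 197 °C: -800 kJ/kg
liquid 197→72.2 °C: -300.77 kJ/kg
Δh = -78 + -800 + -300.77 = -1178.8 kJ/kg
Q = ṁ·Δh = 224.5 kg/min × -1178.8 kJ/kg = -264630 kJ/min
|Q| = 4410.6 kW

Q_c = 4410 kW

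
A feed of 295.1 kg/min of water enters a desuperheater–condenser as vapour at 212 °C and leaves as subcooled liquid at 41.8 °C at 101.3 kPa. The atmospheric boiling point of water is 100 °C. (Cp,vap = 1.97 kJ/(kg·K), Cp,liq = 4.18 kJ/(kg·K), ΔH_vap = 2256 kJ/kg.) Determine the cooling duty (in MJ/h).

vapour 212→100 °C: -220.64 kJ/kg
condensation at 100 °C: -2256 kJ/kg
liquid 100→41.8 °C: -243.28 kJ/kg
Δh = -220.64 + -2256 + -243.28 = -2719.9 kJ/kg
Q = ṁ·Δh = 295.1 kg/min × -2719.9 kJ/kg = -802650 kJ/min
|Q| = 13377 kW = 48159 MJ/h

Q_c = 48200 MJ/h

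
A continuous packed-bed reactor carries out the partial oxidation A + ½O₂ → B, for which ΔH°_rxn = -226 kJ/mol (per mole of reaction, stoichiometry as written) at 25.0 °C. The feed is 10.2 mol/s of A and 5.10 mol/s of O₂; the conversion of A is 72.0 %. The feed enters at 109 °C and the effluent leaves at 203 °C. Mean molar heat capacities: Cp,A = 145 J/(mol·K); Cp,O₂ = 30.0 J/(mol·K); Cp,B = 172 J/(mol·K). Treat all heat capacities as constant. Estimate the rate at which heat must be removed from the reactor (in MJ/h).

Q_out = 5370 MJ/h

Extent of reaction ξ = 0.720 × 10.2 = 7.344 mol/s
Reaction term: ξ·ΔH°_rxn = 7.344 × -226 = -1659.7 kJ/s
Sensible, feed 109→25 °C: -137.09 kJ/s
Outlet flows (mol/s): A 2.856, O₂ 1.428, B 7.344
Sensible, products 25→203 °C: 306.18 kJ/s
Q = ΔH = -1490.6 kJ/s = -1490.6 kW
Heat removed = 5366.3 MJ/h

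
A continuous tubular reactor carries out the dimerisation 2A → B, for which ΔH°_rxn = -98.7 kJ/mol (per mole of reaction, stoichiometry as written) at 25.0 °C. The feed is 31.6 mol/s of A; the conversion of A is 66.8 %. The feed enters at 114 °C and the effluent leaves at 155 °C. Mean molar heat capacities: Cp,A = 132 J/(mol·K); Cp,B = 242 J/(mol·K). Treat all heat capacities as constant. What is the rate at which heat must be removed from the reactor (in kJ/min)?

Extent of reaction ξ = 0.668 × 31.6 / 2 = 10.554 mol/s
Reaction term: ξ·ΔH°_rxn = 10.554 × -98.7 = -1041.7 kJ/s
Sensible, feed 114→25 °C: -371.24 kJ/s
Outlet flows (mol/s): A 10.491, B 10.554
Sensible, products 25→155 °C: 512.07 kJ/s
Q = ΔH = -900.89 kJ/s = -900.89 kW
Heat removed = 54053 kJ/min

Q_out = 54100 kJ/min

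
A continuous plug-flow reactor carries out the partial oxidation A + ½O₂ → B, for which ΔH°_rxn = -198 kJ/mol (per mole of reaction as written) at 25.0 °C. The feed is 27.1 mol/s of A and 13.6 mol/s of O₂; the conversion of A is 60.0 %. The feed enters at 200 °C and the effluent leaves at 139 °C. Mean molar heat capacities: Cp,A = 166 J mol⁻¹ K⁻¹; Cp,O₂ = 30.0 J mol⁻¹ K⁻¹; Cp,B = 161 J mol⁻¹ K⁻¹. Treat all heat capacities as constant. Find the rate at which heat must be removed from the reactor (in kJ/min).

Extent of reaction ξ = 0.600 × 27.1 = 16.26 mol/s
Reaction term: ξ·ΔH°_rxn = 16.26 × -198 = -3219.5 kJ/s
Sensible, feed 200→25 °C: -858.66 kJ/s
Outlet flows (mol/s): A 10.84, O₂ 5.47, B 16.26
Sensible, products 25→139 °C: 522.28 kJ/s
Q = ΔH = -3555.9 kJ/s = -3555.9 kW
Heat removed = 213350 kJ/min

Q_out = 213000 kJ/min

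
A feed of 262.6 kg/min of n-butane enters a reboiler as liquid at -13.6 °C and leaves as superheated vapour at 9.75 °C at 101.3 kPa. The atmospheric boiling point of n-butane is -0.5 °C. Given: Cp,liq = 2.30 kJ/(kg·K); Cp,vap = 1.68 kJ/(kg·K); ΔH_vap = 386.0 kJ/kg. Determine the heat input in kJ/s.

liquid -13.6→-0.5 °C: 30.13 kJ/kg
vaporisation at -0.5 °C: 386 kJ/kg
vapour -0.5→9.75 °C: 17.22 kJ/kg
Δh = 30.13 + 386 + 17.22 = 433.35 kJ/kg
Q = ṁ·Δh = 262.6 kg/min × 433.35 kJ/kg = 113800 kJ/min
|Q| = 1896.6 kW

Q = 1900 kJ/s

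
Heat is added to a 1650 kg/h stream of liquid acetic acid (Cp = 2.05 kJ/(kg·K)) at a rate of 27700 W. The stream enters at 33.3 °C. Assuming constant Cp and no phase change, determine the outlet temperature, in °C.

Q = 27700 W = 99720 kJ/h
ΔT = Q/(ṁ·Cp) = 99720/(1650×2.05) = 29.481 K
T_out = 33.3 + 29.481 = 62.781 °C

T_out = 62.8 °C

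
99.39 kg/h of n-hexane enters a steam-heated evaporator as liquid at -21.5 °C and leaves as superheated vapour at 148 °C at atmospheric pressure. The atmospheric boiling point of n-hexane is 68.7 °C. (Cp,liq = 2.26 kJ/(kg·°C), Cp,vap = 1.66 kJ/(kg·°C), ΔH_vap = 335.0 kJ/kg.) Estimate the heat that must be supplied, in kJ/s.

liquid -21.5→68.7 °C: 203.85 kJ/kg
vaporisation at 68.7 °C: 335 kJ/kg
vapour 68.7→148 °C: 131.64 kJ/kg
Δh = 203.85 + 335 + 131.64 = 670.49 kJ/kg
Q = ṁ·Δh = 99.39 kg/h × 670.49 kJ/kg = 66640 kJ/h
|Q| = 18.511 kW

Q = 18.5 kJ/s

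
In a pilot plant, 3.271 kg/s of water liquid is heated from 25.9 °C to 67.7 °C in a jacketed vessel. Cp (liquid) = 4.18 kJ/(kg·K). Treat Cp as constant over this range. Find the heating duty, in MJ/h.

Q = 2060 MJ/h

Q = ṁ·Cp·ΔT = 3.271 × 4.18 × (67.7 − 25.9) = 571.52 kJ/s
Heating duty = 2057.5 MJ/h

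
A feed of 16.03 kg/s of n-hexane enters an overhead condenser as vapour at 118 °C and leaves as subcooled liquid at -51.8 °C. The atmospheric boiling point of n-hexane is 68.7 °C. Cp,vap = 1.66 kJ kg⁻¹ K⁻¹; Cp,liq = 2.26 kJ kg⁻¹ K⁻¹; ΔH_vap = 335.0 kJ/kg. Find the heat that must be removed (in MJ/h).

vapour 118→68.7 °C: -81.838 kJ/kg
condensation at 68.7 °C: -335 kJ/kg
liquid 68.7→-51.8 °C: -272.33 kJ/kg
Δh = -81.838 + -335 + -272.33 = -689.17 kJ/kg
Q = ṁ·Δh = 16.03 kg/s × -689.17 kJ/kg = -11047 kJ/s
|Q| = 11047 kW = 39771 MJ/h

Q_c = 39800 MJ/h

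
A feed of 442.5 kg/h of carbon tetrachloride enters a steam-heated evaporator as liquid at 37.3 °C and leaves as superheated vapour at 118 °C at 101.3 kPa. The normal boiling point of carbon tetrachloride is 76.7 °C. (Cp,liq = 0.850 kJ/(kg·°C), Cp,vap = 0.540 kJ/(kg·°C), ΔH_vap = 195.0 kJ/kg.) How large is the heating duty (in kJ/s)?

liquid 37.3→76.7 °C: 33.49 kJ/kg
vaporisation at 76.7 °C: 195 kJ/kg
vapour 76.7→118 °C: 22.302 kJ/kg
Δh = 33.49 + 195 + 22.302 = 250.79 kJ/kg
Q = ṁ·Δh = 442.5 kg/h × 250.79 kJ/kg = 110980 kJ/h
|Q| = 30.827 kW

Q = 30.8 kJ/s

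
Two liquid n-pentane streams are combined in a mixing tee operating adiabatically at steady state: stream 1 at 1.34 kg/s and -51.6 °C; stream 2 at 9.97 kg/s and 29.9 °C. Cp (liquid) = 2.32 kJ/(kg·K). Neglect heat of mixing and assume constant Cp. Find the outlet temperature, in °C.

Energy balance with Q = 0: Σ ṁᵢCp,ᵢ(T_out − Tᵢ) = 0
Σ ṁᵢCp,ᵢTᵢ = 1.34×2.32×-51.6 + 9.97×2.32×29.9 = 531.18
Σ ṁᵢCp,ᵢ = 1.34×2.32 + 9.97×2.32 = 26.239
T_out = 531.18 / 26.239 = 20.244 °C

T_out = 20.2 °C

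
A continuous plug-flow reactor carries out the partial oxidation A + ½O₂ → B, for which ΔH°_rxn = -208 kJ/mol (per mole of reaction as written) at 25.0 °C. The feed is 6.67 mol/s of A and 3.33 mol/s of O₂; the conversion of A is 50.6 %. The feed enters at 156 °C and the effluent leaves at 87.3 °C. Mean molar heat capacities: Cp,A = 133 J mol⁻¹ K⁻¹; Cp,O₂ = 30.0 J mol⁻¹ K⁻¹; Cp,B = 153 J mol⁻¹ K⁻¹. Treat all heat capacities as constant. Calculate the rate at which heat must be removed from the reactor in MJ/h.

Q_out = 2770 MJ/h

Extent of reaction ξ = 0.506 × 6.67 = 3.375 mol/s
Reaction term: ξ·ΔH°_rxn = 3.375 × -208 = -702 kJ/s
Sensible, feed 156→25 °C: -129.3 kJ/s
Outlet flows (mol/s): A 3.295, O₂ 1.6425, B 3.375
Sensible, products 25→87.3 °C: 62.542 kJ/s
Q = ΔH = -768.76 kJ/s = -768.76 kW
Heat removed = 2767.5 MJ/h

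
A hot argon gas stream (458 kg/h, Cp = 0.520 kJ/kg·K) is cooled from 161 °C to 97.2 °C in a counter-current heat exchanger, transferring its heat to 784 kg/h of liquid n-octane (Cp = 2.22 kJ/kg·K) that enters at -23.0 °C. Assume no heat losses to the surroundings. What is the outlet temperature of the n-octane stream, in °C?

T_c,out = -14.3 °C

Heat released by hot stream: Q = 458 × 0.520 × (161 − 97.2) = 15195 kJ/h
Energy balance on cold side (adiabatic exchanger): Q = ṁ_c·Cp_c·(T_c,out − T_c,in)
T_c,out = -23.0 + 15195/(784 × 2.22) = -14.27 °C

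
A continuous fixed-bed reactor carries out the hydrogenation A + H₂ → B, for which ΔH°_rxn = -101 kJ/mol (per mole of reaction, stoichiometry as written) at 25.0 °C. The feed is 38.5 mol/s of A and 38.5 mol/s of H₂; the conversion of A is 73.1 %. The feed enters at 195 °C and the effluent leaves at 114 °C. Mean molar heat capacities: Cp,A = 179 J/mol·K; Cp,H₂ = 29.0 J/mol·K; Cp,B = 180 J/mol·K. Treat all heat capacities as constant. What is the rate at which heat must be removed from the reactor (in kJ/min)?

Q_out = 214000 kJ/min

Extent of reaction ξ = 0.731 × 38.5 = 28.143 mol/s
Reaction term: ξ·ΔH°_rxn = 28.143 × -101 = -2842.5 kJ/s
Sensible, feed 195→25 °C: -1361.4 kJ/s
Outlet flows (mol/s): A 10.357, H₂ 10.357, B 28.143
Sensible, products 25→114 °C: 642.58 kJ/s
Q = ΔH = -3561.3 kJ/s = -3561.3 kW
Heat removed = 213680 kJ/min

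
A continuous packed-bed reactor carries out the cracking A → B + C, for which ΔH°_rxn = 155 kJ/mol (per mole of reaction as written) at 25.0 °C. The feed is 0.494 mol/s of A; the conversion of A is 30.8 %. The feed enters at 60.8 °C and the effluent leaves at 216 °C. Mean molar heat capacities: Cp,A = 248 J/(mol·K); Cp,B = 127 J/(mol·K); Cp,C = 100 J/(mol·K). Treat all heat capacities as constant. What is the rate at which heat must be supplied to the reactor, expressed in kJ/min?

Extent of reaction ξ = 0.308 × 0.494 = 0.15215 mol/s
Reaction term: ξ·ΔH°_rxn = 0.15215 × 155 = 23.584 kJ/s
Sensible, feed 60.8→25 °C: -4.3859 kJ/s
Outlet flows (mol/s): A 0.34185, B 0.15215, C 0.15215
Sensible, products 25→216 °C: 22.79 kJ/s
Q = ΔH = 41.987 kJ/s = 41.987 kW
Heat supplied = 2519.2 kJ/min

Q_in = 2520 kJ/min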